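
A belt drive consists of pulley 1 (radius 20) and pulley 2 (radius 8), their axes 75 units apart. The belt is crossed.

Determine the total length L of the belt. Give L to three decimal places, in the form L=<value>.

L=248.545

crossed belt: β = asin((r1+r2)/C) = asin(28/75) = 21.9213°
wrap1 = wrap2 = π + 2β = 223.8427°
tangent length = C·cosβ = 69.5773
L = (r1+r2)·wrap + 2·C·cosβ = 28·3.9068 + 2·69.5773 = 248.5448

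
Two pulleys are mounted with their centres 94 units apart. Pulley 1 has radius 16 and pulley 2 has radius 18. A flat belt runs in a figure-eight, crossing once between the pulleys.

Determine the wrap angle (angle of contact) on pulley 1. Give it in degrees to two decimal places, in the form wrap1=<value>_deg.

wrap1=222.41_deg

crossed belt: β = asin((r1+r2)/C) = asin(34/94) = 21.2048°
wrap1 = wrap2 = π + 2β = 222.4095°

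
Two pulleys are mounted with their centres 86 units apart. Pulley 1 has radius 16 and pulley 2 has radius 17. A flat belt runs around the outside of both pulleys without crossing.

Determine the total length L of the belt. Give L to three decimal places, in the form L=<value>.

open belt: β = asin((r2−r1)/C) = asin(1/86) = 0.6662°
wrap1 = π − 2β = 178.6675°
wrap2 = π + 2β = 181.3325°
tangent length = C·cosβ = 85.9942
L = r1·wrap1 + r2·wrap2 + 2·C·cosβ = 16·3.1183 + 17·3.1648 + 2·85.9942 = 275.6842

L=275.684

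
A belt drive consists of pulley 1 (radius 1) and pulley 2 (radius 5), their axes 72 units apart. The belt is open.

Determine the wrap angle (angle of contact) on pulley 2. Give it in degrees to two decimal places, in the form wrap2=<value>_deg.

wrap2=186.37_deg

open belt: β = asin((r2−r1)/C) = asin(4/72) = 3.1847°
wrap1 = π − 2β = 173.6305°
wrap2 = π + 2β = 186.3695°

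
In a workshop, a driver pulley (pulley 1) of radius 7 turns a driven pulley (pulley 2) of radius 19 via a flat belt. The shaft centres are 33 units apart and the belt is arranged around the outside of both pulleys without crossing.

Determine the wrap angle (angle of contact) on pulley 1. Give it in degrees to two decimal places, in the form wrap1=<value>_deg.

open belt: β = asin((r2−r1)/C) = asin(12/33) = 21.3237°
wrap1 = π − 2β = 137.3526°
wrap2 = π + 2β = 222.6474°

wrap1=137.35_deg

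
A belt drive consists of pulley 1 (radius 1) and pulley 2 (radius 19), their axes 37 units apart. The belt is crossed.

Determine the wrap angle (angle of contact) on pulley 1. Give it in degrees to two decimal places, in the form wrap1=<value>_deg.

crossed belt: β = asin((r1+r2)/C) = asin(20/37) = 32.7204°
wrap1 = wrap2 = π + 2β = 245.4409°

wrap1=245.44_deg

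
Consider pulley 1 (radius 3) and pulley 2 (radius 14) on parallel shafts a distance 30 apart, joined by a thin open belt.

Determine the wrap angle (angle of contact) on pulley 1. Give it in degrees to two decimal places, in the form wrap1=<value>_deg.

open belt: β = asin((r2−r1)/C) = asin(11/30) = 21.5102°
wrap1 = π − 2β = 136.9796°
wrap2 = π + 2β = 223.0204°

wrap1=136.98_deg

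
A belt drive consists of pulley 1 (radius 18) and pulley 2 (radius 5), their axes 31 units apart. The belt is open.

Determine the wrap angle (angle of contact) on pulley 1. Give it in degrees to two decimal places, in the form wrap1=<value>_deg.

open belt: β = asin((r2−r1)/C) = asin(-13/31) = -24.7939°
wrap1 = π − 2β = 229.5877°
wrap2 = π + 2β = 130.4123°

wrap1=229.59_deg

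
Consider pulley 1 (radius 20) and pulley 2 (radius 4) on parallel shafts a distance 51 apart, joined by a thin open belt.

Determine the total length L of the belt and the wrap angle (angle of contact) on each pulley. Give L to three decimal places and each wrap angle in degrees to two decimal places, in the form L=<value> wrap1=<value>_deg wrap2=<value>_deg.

open belt: β = asin((r2−r1)/C) = asin(-16/51) = -18.2839°
wrap1 = π − 2β = 216.5678°
wrap2 = π + 2β = 143.4322°
tangent length = C·cosβ = 48.4252
L = r1·wrap1 + r2·wrap2 + 2·C·cosβ = 20·3.7798 + 4·2.5034 + 2·48.4252 = 182.4603

L=182.460 wrap1=216.57_deg wrap2=143.43_deg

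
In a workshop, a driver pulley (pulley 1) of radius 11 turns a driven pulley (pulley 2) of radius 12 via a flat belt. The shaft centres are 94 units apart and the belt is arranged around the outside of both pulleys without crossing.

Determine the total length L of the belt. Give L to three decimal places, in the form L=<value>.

L=260.267

open belt: β = asin((r2−r1)/C) = asin(1/94) = 0.6095°
wrap1 = π − 2β = 178.7809°
wrap2 = π + 2β = 181.2191°
tangent length = C·cosβ = 93.9947
L = r1·wrap1 + r2·wrap2 + 2·C·cosβ = 11·3.1203 + 12·3.1629 + 2·93.9947 = 260.2673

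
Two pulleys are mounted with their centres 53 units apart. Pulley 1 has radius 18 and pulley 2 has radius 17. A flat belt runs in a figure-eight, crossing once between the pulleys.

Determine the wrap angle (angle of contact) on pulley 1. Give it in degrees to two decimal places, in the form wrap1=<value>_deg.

crossed belt: β = asin((r1+r2)/C) = asin(35/53) = 41.3287°
wrap1 = wrap2 = π + 2β = 262.6573°

wrap1=262.66_deg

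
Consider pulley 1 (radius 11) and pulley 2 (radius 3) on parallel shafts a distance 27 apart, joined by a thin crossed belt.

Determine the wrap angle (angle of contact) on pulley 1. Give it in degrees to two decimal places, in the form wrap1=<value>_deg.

wrap1=242.47_deg

crossed belt: β = asin((r1+r2)/C) = asin(14/27) = 31.2329°
wrap1 = wrap2 = π + 2β = 242.4659°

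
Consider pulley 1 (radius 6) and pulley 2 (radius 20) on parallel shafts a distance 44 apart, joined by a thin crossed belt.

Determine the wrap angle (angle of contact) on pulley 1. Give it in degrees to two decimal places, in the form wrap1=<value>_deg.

wrap1=252.44_deg

crossed belt: β = asin((r1+r2)/C) = asin(26/44) = 36.2215°
wrap1 = wrap2 = π + 2β = 252.4431°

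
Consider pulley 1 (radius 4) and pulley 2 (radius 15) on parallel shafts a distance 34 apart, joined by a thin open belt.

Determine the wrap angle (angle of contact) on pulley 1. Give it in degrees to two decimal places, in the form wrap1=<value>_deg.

wrap1=142.25_deg

open belt: β = asin((r2−r1)/C) = asin(11/34) = 18.8765°
wrap1 = π − 2β = 142.2470°
wrap2 = π + 2β = 217.7530°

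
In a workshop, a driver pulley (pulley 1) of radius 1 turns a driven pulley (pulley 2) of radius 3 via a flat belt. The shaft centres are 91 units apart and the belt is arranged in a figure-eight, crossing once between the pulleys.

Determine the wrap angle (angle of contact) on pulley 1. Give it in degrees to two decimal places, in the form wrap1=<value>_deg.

crossed belt: β = asin((r1+r2)/C) = asin(4/91) = 2.5193°
wrap1 = wrap2 = π + 2β = 185.0386°

wrap1=185.04_deg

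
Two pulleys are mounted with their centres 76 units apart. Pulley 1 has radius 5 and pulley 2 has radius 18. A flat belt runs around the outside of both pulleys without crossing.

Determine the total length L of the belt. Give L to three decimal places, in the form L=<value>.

open belt: β = asin((r2−r1)/C) = asin(13/76) = 9.8490°
wrap1 = π − 2β = 160.3019°
wrap2 = π + 2β = 199.6981°
tangent length = C·cosβ = 74.8799
L = r1·wrap1 + r2·wrap2 + 2·C·cosβ = 5·2.7978 + 18·3.4854 + 2·74.8799 = 226.4858

L=226.486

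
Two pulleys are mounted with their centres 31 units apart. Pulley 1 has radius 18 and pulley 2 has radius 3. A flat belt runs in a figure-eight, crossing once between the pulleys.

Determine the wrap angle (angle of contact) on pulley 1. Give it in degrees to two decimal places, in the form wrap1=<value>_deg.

wrap1=265.28_deg

crossed belt: β = asin((r1+r2)/C) = asin(21/31) = 42.6423°
wrap1 = wrap2 = π + 2β = 265.2846°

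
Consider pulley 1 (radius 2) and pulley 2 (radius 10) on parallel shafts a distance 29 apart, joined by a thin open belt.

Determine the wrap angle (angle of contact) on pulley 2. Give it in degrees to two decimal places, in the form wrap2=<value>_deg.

wrap2=212.03_deg

open belt: β = asin((r2−r1)/C) = asin(8/29) = 16.0134°
wrap1 = π − 2β = 147.9732°
wrap2 = π + 2β = 212.0268°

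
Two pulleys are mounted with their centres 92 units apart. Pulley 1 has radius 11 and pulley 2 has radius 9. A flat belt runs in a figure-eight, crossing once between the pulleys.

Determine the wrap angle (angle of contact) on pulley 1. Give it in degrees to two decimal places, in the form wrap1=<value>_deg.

wrap1=205.11_deg

crossed belt: β = asin((r1+r2)/C) = asin(20/92) = 12.5559°
wrap1 = wrap2 = π + 2β = 205.1117°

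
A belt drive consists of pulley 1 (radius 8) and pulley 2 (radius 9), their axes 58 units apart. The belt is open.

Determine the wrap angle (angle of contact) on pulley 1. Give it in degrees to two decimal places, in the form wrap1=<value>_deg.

open belt: β = asin((r2−r1)/C) = asin(1/58) = 0.9879°
wrap1 = π − 2β = 178.0242°
wrap2 = π + 2β = 181.9758°

wrap1=178.02_deg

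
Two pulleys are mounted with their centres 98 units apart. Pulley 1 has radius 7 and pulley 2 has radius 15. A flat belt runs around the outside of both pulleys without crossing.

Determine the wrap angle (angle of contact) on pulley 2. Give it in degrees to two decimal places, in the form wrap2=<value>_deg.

open belt: β = asin((r2−r1)/C) = asin(8/98) = 4.6824°
wrap1 = π − 2β = 170.6352°
wrap2 = π + 2β = 189.3648°

wrap2=189.36_deg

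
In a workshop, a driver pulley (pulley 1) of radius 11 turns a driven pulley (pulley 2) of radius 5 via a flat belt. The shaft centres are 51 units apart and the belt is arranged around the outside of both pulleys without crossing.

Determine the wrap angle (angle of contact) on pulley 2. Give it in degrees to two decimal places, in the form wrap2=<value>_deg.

open belt: β = asin((r2−r1)/C) = asin(-6/51) = -6.7563°
wrap1 = π − 2β = 193.5127°
wrap2 = π + 2β = 166.4873°

wrap2=166.49_deg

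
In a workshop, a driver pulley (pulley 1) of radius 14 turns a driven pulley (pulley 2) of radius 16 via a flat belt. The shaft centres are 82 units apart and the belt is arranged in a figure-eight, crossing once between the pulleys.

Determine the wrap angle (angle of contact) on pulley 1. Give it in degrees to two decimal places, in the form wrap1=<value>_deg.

crossed belt: β = asin((r1+r2)/C) = asin(30/82) = 21.4601°
wrap1 = wrap2 = π + 2β = 222.9203°

wrap1=222.92_deg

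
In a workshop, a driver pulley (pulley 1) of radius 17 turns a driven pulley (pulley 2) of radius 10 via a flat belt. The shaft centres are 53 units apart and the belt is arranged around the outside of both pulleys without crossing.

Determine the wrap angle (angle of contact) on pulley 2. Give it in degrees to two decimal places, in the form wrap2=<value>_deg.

open belt: β = asin((r2−r1)/C) = asin(-7/53) = -7.5895°
wrap1 = π − 2β = 195.1791°
wrap2 = π + 2β = 164.8209°

wrap2=164.82_deg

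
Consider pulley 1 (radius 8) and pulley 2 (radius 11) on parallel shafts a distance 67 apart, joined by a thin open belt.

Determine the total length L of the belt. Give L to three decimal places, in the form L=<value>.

open belt: β = asin((r2−r1)/C) = asin(3/67) = 2.5663°
wrap1 = π − 2β = 174.8673°
wrap2 = π + 2β = 185.1327°
tangent length = C·cosβ = 66.9328
L = r1·wrap1 + r2·wrap2 + 2·C·cosβ = 8·3.0520 + 11·3.2312 + 2·66.9328 = 193.8246

L=193.825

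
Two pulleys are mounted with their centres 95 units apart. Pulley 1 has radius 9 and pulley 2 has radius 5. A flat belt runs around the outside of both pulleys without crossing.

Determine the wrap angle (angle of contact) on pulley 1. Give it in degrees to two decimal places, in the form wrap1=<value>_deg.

open belt: β = asin((r2−r1)/C) = asin(-4/95) = -2.4132°
wrap1 = π − 2β = 184.8263°
wrap2 = π + 2β = 175.1737°

wrap1=184.83_deg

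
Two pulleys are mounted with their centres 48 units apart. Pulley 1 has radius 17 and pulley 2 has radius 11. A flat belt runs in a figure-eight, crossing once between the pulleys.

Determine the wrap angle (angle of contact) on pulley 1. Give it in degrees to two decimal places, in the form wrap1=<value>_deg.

wrap1=251.37_deg

crossed belt: β = asin((r1+r2)/C) = asin(28/48) = 35.6853°
wrap1 = wrap2 = π + 2β = 251.3707°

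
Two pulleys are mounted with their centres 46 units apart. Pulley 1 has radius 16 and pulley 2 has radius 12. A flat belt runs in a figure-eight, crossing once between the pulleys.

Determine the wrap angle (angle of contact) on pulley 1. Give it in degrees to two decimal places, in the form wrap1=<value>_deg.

crossed belt: β = asin((r1+r2)/C) = asin(28/46) = 37.4952°
wrap1 = wrap2 = π + 2β = 254.9905°

wrap1=254.99_deg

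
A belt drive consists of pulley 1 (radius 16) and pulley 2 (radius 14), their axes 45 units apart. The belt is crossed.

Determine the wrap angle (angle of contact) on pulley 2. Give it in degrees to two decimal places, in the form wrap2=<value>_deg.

wrap2=263.62_deg

crossed belt: β = asin((r1+r2)/C) = asin(30/45) = 41.8103°
wrap1 = wrap2 = π + 2β = 263.6206°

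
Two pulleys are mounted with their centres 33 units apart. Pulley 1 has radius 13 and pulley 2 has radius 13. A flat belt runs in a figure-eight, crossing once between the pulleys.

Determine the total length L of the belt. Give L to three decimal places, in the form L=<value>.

crossed belt: β = asin((r1+r2)/C) = asin(26/33) = 51.9877°
wrap1 = wrap2 = π + 2β = 283.9754°
tangent length = C·cosβ = 20.3224
L = (r1+r2)·wrap + 2·C·cosβ = 26·4.9563 + 2·20.3224 = 169.5088

L=169.509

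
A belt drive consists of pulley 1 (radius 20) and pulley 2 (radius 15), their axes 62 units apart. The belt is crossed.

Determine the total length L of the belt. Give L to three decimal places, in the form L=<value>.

crossed belt: β = asin((r1+r2)/C) = asin(35/62) = 34.3687°
wrap1 = wrap2 = π + 2β = 248.7374°
tangent length = C·cosβ = 51.1762
L = (r1+r2)·wrap + 2·C·cosβ = 35·4.3413 + 2·51.1762 = 254.2974

L=254.297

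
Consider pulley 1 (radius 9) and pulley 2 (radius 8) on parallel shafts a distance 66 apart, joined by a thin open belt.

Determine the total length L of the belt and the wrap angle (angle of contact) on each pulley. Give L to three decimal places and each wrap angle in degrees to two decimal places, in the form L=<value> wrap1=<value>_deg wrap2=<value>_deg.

L=185.422 wrap1=181.74_deg wrap2=178.26_deg

open belt: β = asin((r2−r1)/C) = asin(-1/66) = -0.8682°
wrap1 = π − 2β = 181.7363°
wrap2 = π + 2β = 178.2637°
tangent length = C·cosβ = 65.9924
L = r1·wrap1 + r2·wrap2 + 2·C·cosβ = 9·3.1719 + 8·3.1113 + 2·65.9924 = 185.4222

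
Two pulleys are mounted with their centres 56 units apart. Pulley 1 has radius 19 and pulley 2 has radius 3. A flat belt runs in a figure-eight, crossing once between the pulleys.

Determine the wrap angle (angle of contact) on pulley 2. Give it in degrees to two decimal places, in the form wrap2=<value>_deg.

crossed belt: β = asin((r1+r2)/C) = asin(22/56) = 23.1324°
wrap1 = wrap2 = π + 2β = 226.2648°

wrap2=226.26_deg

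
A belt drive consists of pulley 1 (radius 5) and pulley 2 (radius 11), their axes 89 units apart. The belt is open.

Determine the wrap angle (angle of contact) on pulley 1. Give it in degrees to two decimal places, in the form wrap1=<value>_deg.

open belt: β = asin((r2−r1)/C) = asin(6/89) = 3.8656°
wrap1 = π − 2β = 172.2689°
wrap2 = π + 2β = 187.7311°

wrap1=172.27_deg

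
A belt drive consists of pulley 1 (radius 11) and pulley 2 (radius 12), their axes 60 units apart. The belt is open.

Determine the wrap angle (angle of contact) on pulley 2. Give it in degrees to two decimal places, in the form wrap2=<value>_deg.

open belt: β = asin((r2−r1)/C) = asin(1/60) = 0.9550°
wrap1 = π − 2β = 178.0901°
wrap2 = π + 2β = 181.9099°

wrap2=181.91_deg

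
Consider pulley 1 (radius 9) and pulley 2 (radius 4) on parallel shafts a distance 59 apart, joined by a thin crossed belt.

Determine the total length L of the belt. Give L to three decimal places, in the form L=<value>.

crossed belt: β = asin((r1+r2)/C) = asin(13/59) = 12.7289°
wrap1 = wrap2 = π + 2β = 205.4579°
tangent length = C·cosβ = 57.5500
L = (r1+r2)·wrap + 2·C·cosβ = 13·3.5859 + 2·57.5500 = 161.7169

L=161.717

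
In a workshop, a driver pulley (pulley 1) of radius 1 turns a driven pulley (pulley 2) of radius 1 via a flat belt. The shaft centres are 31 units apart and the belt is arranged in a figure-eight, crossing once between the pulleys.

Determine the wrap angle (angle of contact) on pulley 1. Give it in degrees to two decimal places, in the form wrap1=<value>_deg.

wrap1=187.40_deg

crossed belt: β = asin((r1+r2)/C) = asin(2/31) = 3.6991°
wrap1 = wrap2 = π + 2β = 187.3981°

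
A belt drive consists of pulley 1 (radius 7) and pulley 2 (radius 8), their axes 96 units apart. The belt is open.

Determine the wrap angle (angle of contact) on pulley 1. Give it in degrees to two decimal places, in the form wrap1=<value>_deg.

open belt: β = asin((r2−r1)/C) = asin(1/96) = 0.5968°
wrap1 = π − 2β = 178.8063°
wrap2 = π + 2β = 181.1937°

wrap1=178.81_deg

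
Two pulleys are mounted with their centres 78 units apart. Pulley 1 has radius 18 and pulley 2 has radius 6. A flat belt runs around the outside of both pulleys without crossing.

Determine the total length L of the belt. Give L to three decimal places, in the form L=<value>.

L=233.248

open belt: β = asin((r2−r1)/C) = asin(-12/78) = -8.8499°
wrap1 = π − 2β = 197.6998°
wrap2 = π + 2β = 162.3002°
tangent length = C·cosβ = 77.0714
L = r1·wrap1 + r2·wrap2 + 2·C·cosβ = 18·3.4505 + 6·2.8327 + 2·77.0714 = 233.2480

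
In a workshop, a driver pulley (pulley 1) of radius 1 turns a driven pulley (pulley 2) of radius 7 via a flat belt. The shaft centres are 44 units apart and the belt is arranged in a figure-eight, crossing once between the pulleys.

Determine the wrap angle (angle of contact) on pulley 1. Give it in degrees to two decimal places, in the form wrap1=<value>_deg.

wrap1=200.95_deg

crossed belt: β = asin((r1+r2)/C) = asin(8/44) = 10.4757°
wrap1 = wrap2 = π + 2β = 200.9514°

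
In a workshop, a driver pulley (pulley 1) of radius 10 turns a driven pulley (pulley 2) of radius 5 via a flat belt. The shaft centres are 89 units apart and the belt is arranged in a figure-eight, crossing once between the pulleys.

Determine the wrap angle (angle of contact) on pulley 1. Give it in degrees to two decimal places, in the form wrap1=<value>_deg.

wrap1=199.41_deg

crossed belt: β = asin((r1+r2)/C) = asin(15/89) = 9.7029°
wrap1 = wrap2 = π + 2β = 199.4058°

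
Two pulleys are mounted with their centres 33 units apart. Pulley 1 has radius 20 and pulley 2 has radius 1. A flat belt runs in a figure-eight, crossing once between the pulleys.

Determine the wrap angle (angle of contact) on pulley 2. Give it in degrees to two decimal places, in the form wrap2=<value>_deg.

crossed belt: β = asin((r1+r2)/C) = asin(21/33) = 39.5212°
wrap1 = wrap2 = π + 2β = 259.0424°

wrap2=259.04_deg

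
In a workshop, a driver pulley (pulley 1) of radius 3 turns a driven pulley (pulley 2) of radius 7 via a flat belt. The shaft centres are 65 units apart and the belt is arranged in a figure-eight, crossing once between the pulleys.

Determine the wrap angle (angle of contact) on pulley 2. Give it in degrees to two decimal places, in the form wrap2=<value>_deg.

crossed belt: β = asin((r1+r2)/C) = asin(10/65) = 8.8499°
wrap1 = wrap2 = π + 2β = 197.6998°

wrap2=197.70_deg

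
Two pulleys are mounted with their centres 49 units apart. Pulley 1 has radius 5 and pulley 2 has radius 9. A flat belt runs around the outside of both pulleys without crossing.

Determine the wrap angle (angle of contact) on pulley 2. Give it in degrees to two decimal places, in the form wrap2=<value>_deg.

wrap2=189.36_deg

open belt: β = asin((r2−r1)/C) = asin(4/49) = 4.6824°
wrap1 = π − 2β = 170.6352°
wrap2 = π + 2β = 189.3648°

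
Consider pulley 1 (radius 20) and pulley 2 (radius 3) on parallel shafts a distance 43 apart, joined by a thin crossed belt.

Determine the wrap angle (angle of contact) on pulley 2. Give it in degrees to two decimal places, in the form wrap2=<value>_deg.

crossed belt: β = asin((r1+r2)/C) = asin(23/43) = 32.3360°
wrap1 = wrap2 = π + 2β = 244.6721°

wrap2=244.67_deg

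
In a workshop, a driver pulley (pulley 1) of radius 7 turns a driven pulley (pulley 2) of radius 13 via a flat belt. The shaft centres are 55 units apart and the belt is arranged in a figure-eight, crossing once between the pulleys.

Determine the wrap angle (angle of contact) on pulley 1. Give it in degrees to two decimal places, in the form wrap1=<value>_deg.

wrap1=222.65_deg

crossed belt: β = asin((r1+r2)/C) = asin(20/55) = 21.3237°
wrap1 = wrap2 = π + 2β = 222.6474°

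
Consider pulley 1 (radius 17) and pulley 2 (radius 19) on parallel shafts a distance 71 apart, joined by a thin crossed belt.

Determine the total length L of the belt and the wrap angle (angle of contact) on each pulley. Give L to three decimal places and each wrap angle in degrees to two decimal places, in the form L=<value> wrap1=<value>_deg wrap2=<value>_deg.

crossed belt: β = asin((r1+r2)/C) = asin(36/71) = 30.4670°
wrap1 = wrap2 = π + 2β = 240.9340°
tangent length = C·cosβ = 61.1964
L = (r1+r2)·wrap + 2·C·cosβ = 36·4.2051 + 2·61.1964 = 273.7761

L=273.776 wrap1=240.93_deg wrap2=240.93_deg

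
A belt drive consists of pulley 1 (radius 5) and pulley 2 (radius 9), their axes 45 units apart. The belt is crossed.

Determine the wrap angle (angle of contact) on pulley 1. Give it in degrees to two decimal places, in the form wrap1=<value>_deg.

wrap1=216.25_deg

crossed belt: β = asin((r1+r2)/C) = asin(14/45) = 18.1262°
wrap1 = wrap2 = π + 2β = 216.2524°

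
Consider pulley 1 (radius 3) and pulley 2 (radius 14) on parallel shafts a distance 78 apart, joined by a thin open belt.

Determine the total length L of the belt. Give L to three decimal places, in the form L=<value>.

L=210.961

open belt: β = asin((r2−r1)/C) = asin(11/78) = 8.1072°
wrap1 = π − 2β = 163.7856°
wrap2 = π + 2β = 196.2144°
tangent length = C·cosβ = 77.2205
L = r1·wrap1 + r2·wrap2 + 2·C·cosβ = 3·2.8586 + 14·3.4246 + 2·77.2205 = 210.9609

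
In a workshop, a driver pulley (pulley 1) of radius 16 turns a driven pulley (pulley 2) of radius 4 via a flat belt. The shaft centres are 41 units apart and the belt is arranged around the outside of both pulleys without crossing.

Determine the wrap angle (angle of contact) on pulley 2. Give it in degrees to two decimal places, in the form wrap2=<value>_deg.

open belt: β = asin((r2−r1)/C) = asin(-12/41) = -17.0186°
wrap1 = π − 2β = 214.0373°
wrap2 = π + 2β = 145.9627°

wrap2=145.96_deg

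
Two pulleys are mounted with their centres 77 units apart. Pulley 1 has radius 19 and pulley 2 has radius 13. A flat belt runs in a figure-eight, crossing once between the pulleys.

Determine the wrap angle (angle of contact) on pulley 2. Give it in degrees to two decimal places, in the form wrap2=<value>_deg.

wrap2=229.11_deg

crossed belt: β = asin((r1+r2)/C) = asin(32/77) = 24.5561°
wrap1 = wrap2 = π + 2β = 229.1123°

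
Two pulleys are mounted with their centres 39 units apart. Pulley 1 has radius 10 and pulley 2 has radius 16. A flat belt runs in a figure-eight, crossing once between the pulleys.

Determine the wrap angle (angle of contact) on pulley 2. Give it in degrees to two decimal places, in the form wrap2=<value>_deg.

crossed belt: β = asin((r1+r2)/C) = asin(26/39) = 41.8103°
wrap1 = wrap2 = π + 2β = 263.6206°

wrap2=263.62_deg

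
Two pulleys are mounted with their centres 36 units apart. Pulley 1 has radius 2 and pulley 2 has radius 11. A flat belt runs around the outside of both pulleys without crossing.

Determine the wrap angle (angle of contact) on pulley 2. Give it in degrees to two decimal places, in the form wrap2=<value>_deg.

wrap2=208.96_deg

open belt: β = asin((r2−r1)/C) = asin(9/36) = 14.4775°
wrap1 = π − 2β = 151.0450°
wrap2 = π + 2β = 208.9550°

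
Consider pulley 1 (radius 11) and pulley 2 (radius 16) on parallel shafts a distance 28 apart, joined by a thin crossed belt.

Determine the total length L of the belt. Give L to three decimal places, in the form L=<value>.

crossed belt: β = asin((r1+r2)/C) = asin(27/28) = 74.6411°
wrap1 = wrap2 = π + 2β = 329.2822°
tangent length = C·cosβ = 7.4162
L = (r1+r2)·wrap + 2·C·cosβ = 27·5.7471 + 2·7.4162 = 170.0030

L=170.003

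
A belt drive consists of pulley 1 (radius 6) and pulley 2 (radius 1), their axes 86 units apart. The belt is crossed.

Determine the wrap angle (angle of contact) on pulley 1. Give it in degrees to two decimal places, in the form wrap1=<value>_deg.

wrap1=189.34_deg

crossed belt: β = asin((r1+r2)/C) = asin(7/86) = 4.6688°
wrap1 = wrap2 = π + 2β = 189.3375°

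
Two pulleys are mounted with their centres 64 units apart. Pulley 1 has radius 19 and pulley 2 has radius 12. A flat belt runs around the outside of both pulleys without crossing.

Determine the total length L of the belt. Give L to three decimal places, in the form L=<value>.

L=226.156

open belt: β = asin((r2−r1)/C) = asin(-7/64) = -6.2793°
wrap1 = π − 2β = 192.5586°
wrap2 = π + 2β = 167.4414°
tangent length = C·cosβ = 63.6160
L = r1·wrap1 + r2·wrap2 + 2·C·cosβ = 19·3.3608 + 12·2.9224 + 2·63.6160 = 226.1558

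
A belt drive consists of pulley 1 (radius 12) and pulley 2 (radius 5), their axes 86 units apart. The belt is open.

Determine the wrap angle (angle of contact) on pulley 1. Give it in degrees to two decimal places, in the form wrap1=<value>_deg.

wrap1=189.34_deg

open belt: β = asin((r2−r1)/C) = asin(-7/86) = -4.6688°
wrap1 = π − 2β = 189.3375°
wrap2 = π + 2β = 170.6625°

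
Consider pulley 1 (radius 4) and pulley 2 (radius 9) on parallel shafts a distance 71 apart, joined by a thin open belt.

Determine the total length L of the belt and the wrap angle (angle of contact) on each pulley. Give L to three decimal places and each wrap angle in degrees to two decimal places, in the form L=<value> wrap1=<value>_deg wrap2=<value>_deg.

open belt: β = asin((r2−r1)/C) = asin(5/71) = 4.0383°
wrap1 = π − 2β = 171.9235°
wrap2 = π + 2β = 188.0765°
tangent length = C·cosβ = 70.8237
L = r1·wrap1 + r2·wrap2 + 2·C·cosβ = 4·3.0006 + 9·3.2826 + 2·70.8237 = 183.1930

L=183.193 wrap1=171.92_deg wrap2=188.08_deg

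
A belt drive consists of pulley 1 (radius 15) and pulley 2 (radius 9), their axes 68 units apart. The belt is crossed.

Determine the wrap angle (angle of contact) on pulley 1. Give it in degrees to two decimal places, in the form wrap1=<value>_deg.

crossed belt: β = asin((r1+r2)/C) = asin(24/68) = 20.6673°
wrap1 = wrap2 = π + 2β = 221.3346°

wrap1=221.33_deg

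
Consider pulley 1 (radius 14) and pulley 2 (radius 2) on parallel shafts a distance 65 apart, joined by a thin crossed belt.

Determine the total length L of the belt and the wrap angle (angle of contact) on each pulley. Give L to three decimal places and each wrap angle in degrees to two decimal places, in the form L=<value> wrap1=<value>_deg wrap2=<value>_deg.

crossed belt: β = asin((r1+r2)/C) = asin(16/65) = 14.2500°
wrap1 = wrap2 = π + 2β = 208.5001°
tangent length = C·cosβ = 63.0000
L = (r1+r2)·wrap + 2·C·cosβ = 16·3.6390 + 2·63.0000 = 184.2242

L=184.224 wrap1=208.50_deg wrap2=208.50_deg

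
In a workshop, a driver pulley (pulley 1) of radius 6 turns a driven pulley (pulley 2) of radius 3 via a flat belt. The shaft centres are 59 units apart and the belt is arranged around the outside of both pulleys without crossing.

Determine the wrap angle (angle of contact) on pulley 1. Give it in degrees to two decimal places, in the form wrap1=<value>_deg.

open belt: β = asin((r2−r1)/C) = asin(-3/59) = -2.9146°
wrap1 = π − 2β = 185.8292°
wrap2 = π + 2β = 174.1708°

wrap1=185.83_deg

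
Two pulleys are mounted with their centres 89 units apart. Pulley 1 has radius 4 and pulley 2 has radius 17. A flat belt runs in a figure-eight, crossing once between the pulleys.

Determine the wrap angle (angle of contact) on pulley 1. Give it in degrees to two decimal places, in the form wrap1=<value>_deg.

crossed belt: β = asin((r1+r2)/C) = asin(21/89) = 13.6479°
wrap1 = wrap2 = π + 2β = 207.2959°

wrap1=207.30_deg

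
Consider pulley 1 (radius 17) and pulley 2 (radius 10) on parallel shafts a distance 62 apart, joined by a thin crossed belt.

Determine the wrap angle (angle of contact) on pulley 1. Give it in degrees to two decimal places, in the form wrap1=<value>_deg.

crossed belt: β = asin((r1+r2)/C) = asin(27/62) = 25.8161°
wrap1 = wrap2 = π + 2β = 231.6322°

wrap1=231.63_deg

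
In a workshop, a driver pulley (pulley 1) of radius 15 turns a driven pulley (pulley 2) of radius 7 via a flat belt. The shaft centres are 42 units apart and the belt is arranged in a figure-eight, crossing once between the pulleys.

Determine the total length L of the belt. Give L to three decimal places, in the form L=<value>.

L=164.927

crossed belt: β = asin((r1+r2)/C) = asin(22/42) = 31.5881°
wrap1 = wrap2 = π + 2β = 243.1763°
tangent length = C·cosβ = 35.7771
L = (r1+r2)·wrap + 2·C·cosβ = 22·4.2442 + 2·35.7771 = 164.9272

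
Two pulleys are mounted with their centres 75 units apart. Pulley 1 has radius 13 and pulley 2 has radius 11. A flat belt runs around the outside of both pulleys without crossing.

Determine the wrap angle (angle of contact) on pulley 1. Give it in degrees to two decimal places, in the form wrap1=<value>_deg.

open belt: β = asin((r2−r1)/C) = asin(-2/75) = -1.5281°
wrap1 = π − 2β = 183.0561°
wrap2 = π + 2β = 176.9439°

wrap1=183.06_deg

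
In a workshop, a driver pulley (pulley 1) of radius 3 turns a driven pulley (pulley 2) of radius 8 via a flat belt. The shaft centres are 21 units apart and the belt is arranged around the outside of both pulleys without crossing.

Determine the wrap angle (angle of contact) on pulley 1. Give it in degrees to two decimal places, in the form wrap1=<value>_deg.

wrap1=152.45_deg

open belt: β = asin((r2−r1)/C) = asin(5/21) = 13.7741°
wrap1 = π − 2β = 152.4517°
wrap2 = π + 2β = 207.5483°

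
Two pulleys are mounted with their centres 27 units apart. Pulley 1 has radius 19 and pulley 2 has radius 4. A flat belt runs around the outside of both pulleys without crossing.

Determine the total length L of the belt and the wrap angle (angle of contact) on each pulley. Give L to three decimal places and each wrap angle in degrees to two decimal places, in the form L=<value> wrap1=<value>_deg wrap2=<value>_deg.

open belt: β = asin((r2−r1)/C) = asin(-15/27) = -33.7490°
wrap1 = π − 2β = 247.4980°
wrap2 = π + 2β = 112.5020°
tangent length = C·cosβ = 22.4499
L = r1·wrap1 + r2·wrap2 + 2·C·cosβ = 19·4.3197 + 4·1.9635 + 2·22.4499 = 134.8274

L=134.827 wrap1=247.50_deg wrap2=112.50_deg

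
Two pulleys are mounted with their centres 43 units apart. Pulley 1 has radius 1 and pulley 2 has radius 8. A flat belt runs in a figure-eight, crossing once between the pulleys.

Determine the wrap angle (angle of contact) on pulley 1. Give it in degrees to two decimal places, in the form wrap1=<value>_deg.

wrap1=204.16_deg

crossed belt: β = asin((r1+r2)/C) = asin(9/43) = 12.0815°
wrap1 = wrap2 = π + 2β = 204.1629°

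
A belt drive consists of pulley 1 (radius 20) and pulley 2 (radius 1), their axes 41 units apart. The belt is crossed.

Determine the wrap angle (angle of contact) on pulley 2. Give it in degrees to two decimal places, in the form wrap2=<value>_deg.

crossed belt: β = asin((r1+r2)/C) = asin(21/41) = 30.8102°
wrap1 = wrap2 = π + 2β = 241.6203°

wrap2=241.62_deg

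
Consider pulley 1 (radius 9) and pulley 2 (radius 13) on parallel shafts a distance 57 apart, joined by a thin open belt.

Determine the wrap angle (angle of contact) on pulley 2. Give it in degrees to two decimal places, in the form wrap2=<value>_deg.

open belt: β = asin((r2−r1)/C) = asin(4/57) = 4.0241°
wrap1 = π − 2β = 171.9519°
wrap2 = π + 2β = 188.0481°

wrap2=188.05_deg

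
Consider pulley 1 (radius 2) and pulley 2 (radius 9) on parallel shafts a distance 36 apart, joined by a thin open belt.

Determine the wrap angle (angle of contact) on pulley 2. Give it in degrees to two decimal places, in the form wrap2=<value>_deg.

wrap2=202.42_deg

open belt: β = asin((r2−r1)/C) = asin(7/36) = 11.2123°
wrap1 = π − 2β = 157.5755°
wrap2 = π + 2β = 202.4245°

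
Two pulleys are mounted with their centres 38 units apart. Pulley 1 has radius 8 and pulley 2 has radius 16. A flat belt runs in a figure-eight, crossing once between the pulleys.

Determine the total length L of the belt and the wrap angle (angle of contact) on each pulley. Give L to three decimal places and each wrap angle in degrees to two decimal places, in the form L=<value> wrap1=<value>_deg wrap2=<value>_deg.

L=167.134 wrap1=258.33_deg wrap2=258.33_deg

crossed belt: β = asin((r1+r2)/C) = asin(24/38) = 39.1667°
wrap1 = wrap2 = π + 2β = 258.3334°
tangent length = C·cosβ = 29.4618
L = (r1+r2)·wrap + 2·C·cosβ = 24·4.5088 + 2·29.4618 = 167.1341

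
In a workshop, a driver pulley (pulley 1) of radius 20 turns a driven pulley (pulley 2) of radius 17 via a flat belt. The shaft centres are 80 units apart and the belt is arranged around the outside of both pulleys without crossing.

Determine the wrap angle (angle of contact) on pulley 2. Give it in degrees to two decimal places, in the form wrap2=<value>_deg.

wrap2=175.70_deg

open belt: β = asin((r2−r1)/C) = asin(-3/80) = -2.1491°
wrap1 = π − 2β = 184.2982°
wrap2 = π + 2β = 175.7018°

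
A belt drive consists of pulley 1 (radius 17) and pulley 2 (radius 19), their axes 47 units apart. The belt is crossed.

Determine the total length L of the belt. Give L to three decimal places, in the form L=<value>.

crossed belt: β = asin((r1+r2)/C) = asin(36/47) = 49.9922°
wrap1 = wrap2 = π + 2β = 279.9845°
tangent length = C·cosβ = 30.2159
L = (r1+r2)·wrap + 2·C·cosβ = 36·4.8867 + 2·30.2159 = 236.3512

L=236.351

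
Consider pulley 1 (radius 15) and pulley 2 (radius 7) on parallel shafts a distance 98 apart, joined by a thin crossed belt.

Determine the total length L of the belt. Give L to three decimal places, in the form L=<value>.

L=270.075

crossed belt: β = asin((r1+r2)/C) = asin(22/98) = 12.9729°
wrap1 = wrap2 = π + 2β = 205.9458°
tangent length = C·cosβ = 95.4987
L = (r1+r2)·wrap + 2·C·cosβ = 22·3.5944 + 2·95.4987 = 270.0749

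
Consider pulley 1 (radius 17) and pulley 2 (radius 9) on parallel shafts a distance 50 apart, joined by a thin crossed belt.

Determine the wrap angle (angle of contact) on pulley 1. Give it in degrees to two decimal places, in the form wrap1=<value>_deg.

wrap1=242.66_deg

crossed belt: β = asin((r1+r2)/C) = asin(26/50) = 31.3323°
wrap1 = wrap2 = π + 2β = 242.6645°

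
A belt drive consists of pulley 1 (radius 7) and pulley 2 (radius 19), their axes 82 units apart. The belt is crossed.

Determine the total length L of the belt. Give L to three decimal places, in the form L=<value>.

L=253.997

crossed belt: β = asin((r1+r2)/C) = asin(26/82) = 18.4860°
wrap1 = wrap2 = π + 2β = 216.9720°
tangent length = C·cosβ = 77.7689
L = (r1+r2)·wrap + 2·C·cosβ = 26·3.7869 + 2·77.7689 = 253.9966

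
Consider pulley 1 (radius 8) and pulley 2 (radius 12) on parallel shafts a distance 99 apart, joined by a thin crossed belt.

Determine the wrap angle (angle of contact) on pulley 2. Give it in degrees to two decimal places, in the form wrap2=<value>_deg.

wrap2=203.31_deg

crossed belt: β = asin((r1+r2)/C) = asin(20/99) = 11.6551°
wrap1 = wrap2 = π + 2β = 203.3102°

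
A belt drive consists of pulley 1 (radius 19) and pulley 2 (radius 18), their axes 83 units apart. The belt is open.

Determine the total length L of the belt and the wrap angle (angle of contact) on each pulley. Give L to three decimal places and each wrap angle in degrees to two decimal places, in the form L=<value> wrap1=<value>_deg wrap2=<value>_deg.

open belt: β = asin((r2−r1)/C) = asin(-1/83) = -0.6903°
wrap1 = π − 2β = 181.3807°
wrap2 = π + 2β = 178.6193°
tangent length = C·cosβ = 82.9940
L = r1·wrap1 + r2·wrap2 + 2·C·cosβ = 19·3.1657 + 18·3.1175 + 2·82.9940 = 282.2510

L=282.251 wrap1=181.38_deg wrap2=178.62_deg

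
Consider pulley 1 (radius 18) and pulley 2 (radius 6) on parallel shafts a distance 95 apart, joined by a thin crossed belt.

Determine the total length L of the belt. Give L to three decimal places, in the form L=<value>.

L=271.494

crossed belt: β = asin((r1+r2)/C) = asin(24/95) = 14.6333°
wrap1 = wrap2 = π + 2β = 209.2666°
tangent length = C·cosβ = 91.9184
L = (r1+r2)·wrap + 2·C·cosβ = 24·3.6524 + 2·91.9184 = 271.4943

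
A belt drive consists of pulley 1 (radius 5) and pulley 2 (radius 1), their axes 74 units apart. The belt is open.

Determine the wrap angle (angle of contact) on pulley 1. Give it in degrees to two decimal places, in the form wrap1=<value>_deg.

open belt: β = asin((r2−r1)/C) = asin(-4/74) = -3.0986°
wrap1 = π − 2β = 186.1972°
wrap2 = π + 2β = 173.8028°

wrap1=186.20_deg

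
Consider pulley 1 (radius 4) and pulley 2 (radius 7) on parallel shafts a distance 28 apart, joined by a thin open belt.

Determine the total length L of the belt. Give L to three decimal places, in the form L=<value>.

L=90.879

open belt: β = asin((r2−r1)/C) = asin(3/28) = 6.1506°
wrap1 = π − 2β = 167.6987°
wrap2 = π + 2β = 192.3013°
tangent length = C·cosβ = 27.8388
L = r1·wrap1 + r2·wrap2 + 2·C·cosβ = 4·2.9269 + 7·3.3563 + 2·27.8388 = 90.8793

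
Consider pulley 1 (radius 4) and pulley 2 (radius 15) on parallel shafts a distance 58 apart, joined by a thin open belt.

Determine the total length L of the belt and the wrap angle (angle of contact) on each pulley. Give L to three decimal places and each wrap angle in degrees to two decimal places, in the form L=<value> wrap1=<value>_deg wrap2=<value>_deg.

L=177.783 wrap1=158.13_deg wrap2=201.87_deg

open belt: β = asin((r2−r1)/C) = asin(11/58) = 10.9327°
wrap1 = π − 2β = 158.1347°
wrap2 = π + 2β = 201.8653°
tangent length = C·cosβ = 56.9473
L = r1·wrap1 + r2·wrap2 + 2·C·cosβ = 4·2.7600 + 15·3.5232 + 2·56.9473 = 177.7828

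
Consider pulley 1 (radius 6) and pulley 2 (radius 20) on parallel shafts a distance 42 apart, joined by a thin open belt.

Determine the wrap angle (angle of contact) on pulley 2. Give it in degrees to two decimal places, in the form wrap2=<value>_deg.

wrap2=218.94_deg

open belt: β = asin((r2−r1)/C) = asin(14/42) = 19.4712°
wrap1 = π − 2β = 141.0576°
wrap2 = π + 2β = 218.9424°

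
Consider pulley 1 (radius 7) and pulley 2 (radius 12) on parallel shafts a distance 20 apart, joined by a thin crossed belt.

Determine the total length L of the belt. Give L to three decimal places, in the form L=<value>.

crossed belt: β = asin((r1+r2)/C) = asin(19/20) = 71.8051°
wrap1 = wrap2 = π + 2β = 323.6103°
tangent length = C·cosβ = 6.2450
L = (r1+r2)·wrap + 2·C·cosβ = 19·5.6481 + 2·6.2450 = 119.8032

L=119.803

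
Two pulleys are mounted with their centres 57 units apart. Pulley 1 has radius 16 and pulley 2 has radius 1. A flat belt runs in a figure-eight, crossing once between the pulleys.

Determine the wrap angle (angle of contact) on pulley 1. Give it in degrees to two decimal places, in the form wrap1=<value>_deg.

wrap1=214.70_deg

crossed belt: β = asin((r1+r2)/C) = asin(17/57) = 17.3523°
wrap1 = wrap2 = π + 2β = 214.7045°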